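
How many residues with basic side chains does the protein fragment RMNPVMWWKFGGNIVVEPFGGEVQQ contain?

2

K, R, and H are the three residues with basic side chains (ε-amine, guanidinium, and imidazole respectively).
Matching residues: R1, K9.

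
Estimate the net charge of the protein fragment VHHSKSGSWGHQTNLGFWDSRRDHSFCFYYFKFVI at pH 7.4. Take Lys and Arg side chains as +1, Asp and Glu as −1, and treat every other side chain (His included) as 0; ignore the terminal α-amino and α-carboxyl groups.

+2

Positive (K, R): K5, R21, R22, K32 → +4.
Negative (D, E): D19, D23 → −2.
Net charge = (+4) + (−2) = +2.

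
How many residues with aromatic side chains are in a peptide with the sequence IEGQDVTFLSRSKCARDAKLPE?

1

Phenylalanine (F), tryptophan (W), and tyrosine (Y) have aromatic ring side chains.
Matching residues: F8.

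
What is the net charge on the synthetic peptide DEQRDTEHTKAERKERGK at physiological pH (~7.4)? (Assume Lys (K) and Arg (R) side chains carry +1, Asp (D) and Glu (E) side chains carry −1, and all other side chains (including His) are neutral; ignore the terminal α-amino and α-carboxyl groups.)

Positive (K, R): R4, K10, R13, K14, R16, K18 → +6.
Negative (D, E): D1, E2, D5, E7, E12, E15 → −6.
Net charge = (+6) + (−6) = 0.

0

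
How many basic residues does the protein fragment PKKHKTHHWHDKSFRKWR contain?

11

Lysine (K), arginine (R), and histidine (H) have basic, nitrogen-containing side chains.
Matching residues: K2, K3, H4, K5, H7, H8, H10, K12, R15, K16, R18.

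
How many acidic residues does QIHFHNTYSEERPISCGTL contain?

Only D (aspartate) and E (glutamate) carry a side-chain carboxylic acid.
Matching residues: E10, E11.

2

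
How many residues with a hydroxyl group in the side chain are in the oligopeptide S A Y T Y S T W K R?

S, T, and Y are the three residues with a side-chain hydroxyl.
Matching residues: S1, Y3, T4, Y5, S6, T7.

6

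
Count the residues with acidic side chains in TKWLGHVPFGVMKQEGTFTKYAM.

Only D (aspartate) and E (glutamate) carry a side-chain carboxylic acid.
Matching residues: E15.

1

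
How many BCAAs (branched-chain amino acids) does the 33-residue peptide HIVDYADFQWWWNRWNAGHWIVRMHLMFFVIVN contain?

V, L, and I make up the branched-chain aliphatic group.
Matching residues: I2, V3, I21, V22, L26, V30, I31, V32.

8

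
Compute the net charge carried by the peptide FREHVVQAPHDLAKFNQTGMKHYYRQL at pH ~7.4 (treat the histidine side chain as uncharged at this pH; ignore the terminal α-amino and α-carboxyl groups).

+2

The side chains ionized at physiological pH are Lys/Arg (+1) and Asp/Glu (−1); with His treated as neutral, nothing else contributes.
Positive (K, R): R2, K14, K21, R25 → +4.
Negative (D, E): E3, D11 → −2.
Net charge = (+4) + (−2) = +2.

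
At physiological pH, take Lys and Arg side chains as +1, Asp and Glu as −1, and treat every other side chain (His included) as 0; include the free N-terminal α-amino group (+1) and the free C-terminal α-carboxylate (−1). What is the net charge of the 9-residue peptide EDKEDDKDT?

Positive (K, R): K3, K7 → +2.
Negative (D, E): E1, D2, E4, D5, D6, D8 → −6.
The N-terminus (+1) and C-terminus (−1) cancel.
Net charge = (+2) + (−6) = −4.

-4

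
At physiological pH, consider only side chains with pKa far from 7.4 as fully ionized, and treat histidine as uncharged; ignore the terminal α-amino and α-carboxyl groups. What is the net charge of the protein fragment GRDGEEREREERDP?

The side chains ionized at physiological pH are Lys/Arg (+1) and Asp/Glu (−1); with His treated as neutral, nothing else contributes.
Positive (K, R): R2, R7, R9, R12 → +4.
Negative (D, E): D3, E5, E6, E8, E10, E11, D13 → −7.
Net charge = (+4) + (−7) = −3.

-3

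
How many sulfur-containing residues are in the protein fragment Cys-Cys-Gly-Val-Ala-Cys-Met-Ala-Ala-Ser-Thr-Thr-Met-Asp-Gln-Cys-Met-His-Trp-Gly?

7

The sulfur-bearing residues are cysteine (–SH) and methionine (–S–CH₃).
Matching residues: Cys1, Cys2, Cys6, Met7, Met13, Cys16, Met17.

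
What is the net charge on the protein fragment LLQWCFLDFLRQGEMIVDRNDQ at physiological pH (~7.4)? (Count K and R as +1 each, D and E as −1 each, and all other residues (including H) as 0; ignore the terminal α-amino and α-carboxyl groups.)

-2

Positive (K, R): R11, R19 → +2.
Negative (D, E): D8, E14, D18, D21 → −4.
Net charge = (+2) + (−4) = −2.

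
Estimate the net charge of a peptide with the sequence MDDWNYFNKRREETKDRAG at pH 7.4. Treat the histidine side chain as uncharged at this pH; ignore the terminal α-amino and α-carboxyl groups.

At pH ~7.4 the Lys and Arg side chains are protonated (+1), the Asp and Glu side chains are deprotonated (−1), and with His taken as neutral all other side chains carry no charge.
Positive (K, R): K9, R10, R11, K15, R17 → +5.
Negative (D, E): D2, D3, E12, E13, D16 → −5.
Net charge = (+5) + (−5) = 0.

0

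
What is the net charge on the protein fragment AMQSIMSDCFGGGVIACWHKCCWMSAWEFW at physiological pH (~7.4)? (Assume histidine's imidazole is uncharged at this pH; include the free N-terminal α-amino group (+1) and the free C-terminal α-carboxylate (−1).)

At pH ~7.4 the Lys and Arg side chains are protonated (+1), the Asp and Glu side chains are deprotonated (−1), and with His taken as neutral all other side chains carry no charge.
Positive (K, R): K20 → +1.
Negative (D, E): D8, E28 → −2.
The N-terminus (+1) and C-terminus (−1) cancel.
Net charge = (+1) + (−2) = −1.

-1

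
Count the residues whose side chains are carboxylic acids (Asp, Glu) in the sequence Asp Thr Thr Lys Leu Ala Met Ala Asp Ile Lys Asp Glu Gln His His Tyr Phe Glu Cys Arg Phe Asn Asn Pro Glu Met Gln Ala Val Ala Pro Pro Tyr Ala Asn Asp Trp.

7

Matching residues: Asp1, Asp9, Asp12, Glu13, Glu19, Glu26, Asp37.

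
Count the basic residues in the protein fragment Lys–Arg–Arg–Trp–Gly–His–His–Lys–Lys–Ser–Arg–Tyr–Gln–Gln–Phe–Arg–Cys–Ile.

9

Lysine (K), arginine (R), and histidine (H) have basic, nitrogen-containing side chains.
Matching residues: Lys1, Arg2, Arg3, His6, His7, Lys8, Lys9, Arg11, Arg16.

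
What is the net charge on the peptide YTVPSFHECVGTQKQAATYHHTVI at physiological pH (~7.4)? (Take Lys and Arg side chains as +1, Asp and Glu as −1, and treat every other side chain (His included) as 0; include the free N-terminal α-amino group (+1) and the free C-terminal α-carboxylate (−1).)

0

Positive (K, R): K14 → +1.
Negative (D, E): E8 → −1.
The N-terminus (+1) and C-terminus (−1) cancel.
Net charge = (+1) + (−1) = 0.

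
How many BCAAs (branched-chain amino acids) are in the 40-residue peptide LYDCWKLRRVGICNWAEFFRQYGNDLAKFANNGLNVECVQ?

The BCAAs are Val, Leu, and Ile — aliphatic side chains with a branch point.
Matching residues: L1, L7, V10, I12, L26, L34, V36, V39.

8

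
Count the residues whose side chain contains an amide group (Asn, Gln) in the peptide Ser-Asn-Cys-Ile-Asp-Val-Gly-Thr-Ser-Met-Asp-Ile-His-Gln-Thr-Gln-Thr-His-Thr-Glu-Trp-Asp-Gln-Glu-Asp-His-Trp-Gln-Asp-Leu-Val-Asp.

Matching residues: Asn2, Gln14, Gln16, Gln23, Gln28.

5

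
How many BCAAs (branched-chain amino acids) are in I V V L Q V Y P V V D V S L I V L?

The BCAAs are Val, Leu, and Ile — aliphatic side chains with a branch point.
Matching residues: I1, V2, V3, L4, V6, V9, V10, V12, L14, I15, V16, L17.

12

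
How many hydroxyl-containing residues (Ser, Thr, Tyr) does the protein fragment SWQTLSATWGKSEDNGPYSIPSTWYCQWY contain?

11

Matching residues: S1, T4, S6, T8, S12, Y18, S19, S22, T23, Y25, Y29.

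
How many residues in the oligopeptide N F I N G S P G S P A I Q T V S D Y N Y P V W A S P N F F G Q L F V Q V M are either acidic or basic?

Acidic: D, E. Basic: H, K, R.
Acidic residues here: D17 (1).
Basic residues here: none (0).
The two groups share no amino acid, so total = 1 + 0 = 1.

1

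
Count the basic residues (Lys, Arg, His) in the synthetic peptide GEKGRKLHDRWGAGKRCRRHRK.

Matching residues: K3, R5, K6, H8, R10, K15, R16, R18, R19, H20, R21, K22.

12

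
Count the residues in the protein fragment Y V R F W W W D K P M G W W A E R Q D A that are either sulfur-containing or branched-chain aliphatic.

Sulfur-containing: C, M. Branched-chain aliphatic: I, L, V.
Sulfur-containing residues here: M11 (1).
Branched-chain aliphatic residues here: V2 (1).
The two groups share no amino acid, so total = 1 + 1 = 2.

2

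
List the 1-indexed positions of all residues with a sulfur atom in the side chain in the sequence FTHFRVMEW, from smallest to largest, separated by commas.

7

Only Cys (C) and Met (M) have a sulfur atom in the side chain.
Matching residues: M7.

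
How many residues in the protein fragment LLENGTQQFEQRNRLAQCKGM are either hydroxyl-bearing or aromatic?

Hydroxyl-bearing: S, T, Y. Aromatic: F, W, Y.
Hydroxyl-bearing residues here: T6 (1).
Aromatic residues here: F9 (1).
(Y belongs to both groups, but none appear in this sequence.) Total = 1 + 1 = 2.

2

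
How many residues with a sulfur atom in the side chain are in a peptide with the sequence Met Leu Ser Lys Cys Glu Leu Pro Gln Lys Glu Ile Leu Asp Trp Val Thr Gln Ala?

Cysteine (C, thiol) and methionine (M, thioether) are the two sulfur-containing amino acids.
Matching residues: Met1, Cys5.

2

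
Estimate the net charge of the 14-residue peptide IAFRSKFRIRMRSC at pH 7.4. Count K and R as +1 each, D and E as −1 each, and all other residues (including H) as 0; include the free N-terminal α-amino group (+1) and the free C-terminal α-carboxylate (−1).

+5

Positive (K, R): R4, K6, R8, R10, R12 → +5.
Negative (D, E): none → −0.
The N-terminus (+1) and C-terminus (−1) cancel.
Net charge = (+5) + (−0) = +5.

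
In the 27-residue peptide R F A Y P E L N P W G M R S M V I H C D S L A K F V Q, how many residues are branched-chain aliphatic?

5

Valine (V), leucine (L), and isoleucine (I) are the branched-chain amino acids.
Matching residues: L7, V16, I17, L22, V26.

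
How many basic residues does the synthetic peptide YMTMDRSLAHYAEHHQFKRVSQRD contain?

7

K, R, and H are the three residues with basic side chains (ε-amine, guanidinium, and imidazole respectively).
Matching residues: R6, H10, H14, H15, K18, R19, R23.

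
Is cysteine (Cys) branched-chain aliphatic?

No

The BCAAs are Val, Leu, and Ile — aliphatic side chains with a branch point.
Cysteine is not in this group.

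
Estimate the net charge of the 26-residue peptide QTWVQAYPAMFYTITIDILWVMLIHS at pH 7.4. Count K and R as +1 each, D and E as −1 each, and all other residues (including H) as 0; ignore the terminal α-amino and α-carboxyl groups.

-1

Positive (K, R): none → +0.
Negative (D, E): D17 → −1.
Net charge = (+0) + (−1) = −1.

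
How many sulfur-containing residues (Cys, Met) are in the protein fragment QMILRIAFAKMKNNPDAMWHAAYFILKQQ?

3

Matching residues: M2, M11, M18.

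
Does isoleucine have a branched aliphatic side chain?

Valine (V), leucine (L), and isoleucine (I) are the branched-chain amino acids.
Isoleucine is in this group.

Yes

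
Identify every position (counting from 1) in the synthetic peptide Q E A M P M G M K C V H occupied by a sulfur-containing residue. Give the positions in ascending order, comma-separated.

Only Cys (C) and Met (M) have a sulfur atom in the side chain.
Matching residues: M4, M6, M8, C10.

4, 6, 8, 10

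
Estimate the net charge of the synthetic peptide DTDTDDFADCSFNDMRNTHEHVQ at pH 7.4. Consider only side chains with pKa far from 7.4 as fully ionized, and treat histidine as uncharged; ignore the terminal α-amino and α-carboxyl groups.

-6

The side chains ionized at physiological pH are Lys/Arg (+1) and Asp/Glu (−1); with His treated as neutral, nothing else contributes.
Positive (K, R): R16 → +1.
Negative (D, E): D1, D3, D5, D6, D9, D14, E20 → −7.
Net charge = (+1) + (−7) = −6.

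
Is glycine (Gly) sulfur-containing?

Only Cys (C) and Met (M) have a sulfur atom in the side chain.
Glycine is not in this group.

No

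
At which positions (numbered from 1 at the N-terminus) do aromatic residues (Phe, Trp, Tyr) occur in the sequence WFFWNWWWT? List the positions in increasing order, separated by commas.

1, 2, 3, 4, 6, 7, 8

Matching residues: W1, F2, F3, W4, W6, W7, W8.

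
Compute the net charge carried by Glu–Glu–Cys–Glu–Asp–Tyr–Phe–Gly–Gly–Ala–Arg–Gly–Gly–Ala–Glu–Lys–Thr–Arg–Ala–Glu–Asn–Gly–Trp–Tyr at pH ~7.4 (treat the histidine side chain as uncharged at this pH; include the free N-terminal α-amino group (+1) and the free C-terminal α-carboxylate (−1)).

Near pH 7.4, K and R contribute +1 each, D and E contribute −1 each, and every other side chain (His included, as stated) is uncharged.
Positive (K, R): Arg11, Lys16, Arg18 → +3.
Negative (D, E): Glu1, Glu2, Glu4, Asp5, Glu15, Glu20 → −6.
The N-terminus (+1) and C-terminus (−1) cancel.
Net charge = (+3) + (−6) = −3.

-3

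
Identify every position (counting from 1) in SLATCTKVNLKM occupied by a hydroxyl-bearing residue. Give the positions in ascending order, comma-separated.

1, 4, 6

S, T, and Y are the three residues with a side-chain hydroxyl.
Matching residues: S1, T4, T6.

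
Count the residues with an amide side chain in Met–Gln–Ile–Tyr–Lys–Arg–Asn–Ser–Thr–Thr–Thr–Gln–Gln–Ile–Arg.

Only N (asparagine) and Q (glutamine) carry a side-chain carboxamide.
Matching residues: Gln2, Asn7, Gln12, Gln13.

4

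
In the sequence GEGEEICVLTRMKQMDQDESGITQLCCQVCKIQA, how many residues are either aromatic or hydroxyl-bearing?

Aromatic: F, W, Y. Hydroxyl-bearing: S, T, Y.
Aromatic residues here: none (0).
Hydroxyl-bearing residues here: T10, S20, T23 (3).
(Y belongs to both groups, but none appear in this sequence.) Total = 0 + 3 = 3.

3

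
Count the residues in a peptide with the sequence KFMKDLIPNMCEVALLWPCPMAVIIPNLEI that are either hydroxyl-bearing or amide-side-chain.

2

Hydroxyl-bearing: S, T, Y. Amide-side-chain: N, Q.
Hydroxyl-bearing residues here: none (0).
Amide-side-chain residues here: N9, N27 (2).
The two groups share no amino acid, so total = 0 + 2 = 2.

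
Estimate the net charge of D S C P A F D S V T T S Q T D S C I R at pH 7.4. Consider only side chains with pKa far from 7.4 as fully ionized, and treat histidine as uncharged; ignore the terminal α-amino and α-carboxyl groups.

-2

The side chains ionized at physiological pH are Lys/Arg (+1) and Asp/Glu (−1); with His treated as neutral, nothing else contributes.
Positive (K, R): R19 → +1.
Negative (D, E): D1, D7, D15 → −3.
Net charge = (+1) + (−3) = −2.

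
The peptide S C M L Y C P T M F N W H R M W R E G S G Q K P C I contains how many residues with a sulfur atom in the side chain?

Cysteine (C, thiol) and methionine (M, thioether) are the two sulfur-containing amino acids.
Matching residues: C2, M3, C6, M9, M15, C25.

6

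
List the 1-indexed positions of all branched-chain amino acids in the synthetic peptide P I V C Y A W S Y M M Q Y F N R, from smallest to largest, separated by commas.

2, 3

Valine (V), leucine (L), and isoleucine (I) are the branched-chain amino acids.
Matching residues: I2, V3.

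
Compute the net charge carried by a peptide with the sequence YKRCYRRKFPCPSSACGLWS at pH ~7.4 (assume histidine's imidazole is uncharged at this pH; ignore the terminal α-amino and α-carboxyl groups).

+5

Near pH 7.4, K and R contribute +1 each, D and E contribute −1 each, and every other side chain (His included, as stated) is uncharged.
Positive (K, R): K2, R3, R6, R7, K8 → +5.
Negative (D, E): none → −0.
Net charge = (+5) + (−0) = +5.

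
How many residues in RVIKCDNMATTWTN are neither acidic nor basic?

11

Acidic: D, E. Basic: K, R, H. All other residues are neither.
Matching residues: V2, I3, C5, N7, M8, A9, T10, T11, W12, T13, N14.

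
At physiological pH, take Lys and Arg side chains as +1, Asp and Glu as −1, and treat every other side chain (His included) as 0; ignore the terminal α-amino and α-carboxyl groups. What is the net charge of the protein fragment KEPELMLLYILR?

Positive (K, R): K1, R12 → +2.
Negative (D, E): E2, E4 → −2.
Net charge = (+2) + (−2) = 0.

0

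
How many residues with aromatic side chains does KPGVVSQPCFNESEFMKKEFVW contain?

4

The aromatic amino acids are Phe (F, benzyl), Trp (W, indole), and Tyr (Y, phenol).
Matching residues: F10, F15, F20, W22.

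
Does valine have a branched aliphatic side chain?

Yes

The BCAAs are Val, Leu, and Ile — aliphatic side chains with a branch point.
Valine is in this group.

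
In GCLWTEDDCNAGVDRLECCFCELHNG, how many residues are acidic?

Aspartate (D) and glutamate (E) have carboxylic-acid side chains and are the acidic amino acids.
Matching residues: E6, D7, D8, D14, E17, E22.

6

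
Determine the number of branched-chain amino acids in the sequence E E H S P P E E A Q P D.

0

V, L, and I make up the branched-chain aliphatic group.
None of the 12 residues belong to this group.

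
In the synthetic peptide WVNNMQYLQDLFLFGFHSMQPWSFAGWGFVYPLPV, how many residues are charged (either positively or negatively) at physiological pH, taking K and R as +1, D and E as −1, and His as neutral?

Charged side chains at pH ~7.4: K, R (positive); D, E (negative).
Matching residues: D10.

1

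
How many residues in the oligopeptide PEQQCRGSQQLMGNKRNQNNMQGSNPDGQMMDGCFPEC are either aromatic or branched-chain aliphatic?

2

Aromatic: F, W, Y. Branched-chain aliphatic: I, L, V.
Aromatic residues here: F35 (1).
Branched-chain aliphatic residues here: L11 (1).
The two groups share no amino acid, so total = 1 + 1 = 2.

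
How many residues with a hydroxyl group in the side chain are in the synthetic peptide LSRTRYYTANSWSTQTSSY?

The –OH-bearing residues are Ser, Thr (aliphatic alcohols), and Tyr (phenol).
Matching residues: S2, T4, Y6, Y7, T8, S11, S13, T14, T16, S17, S18, Y19.

12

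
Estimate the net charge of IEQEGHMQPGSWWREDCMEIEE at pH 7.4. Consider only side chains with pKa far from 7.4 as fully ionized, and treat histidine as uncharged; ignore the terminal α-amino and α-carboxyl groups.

-6

The side chains ionized at physiological pH are Lys/Arg (+1) and Asp/Glu (−1); with His treated as neutral, nothing else contributes.
Positive (K, R): R14 → +1.
Negative (D, E): E2, E4, E15, D16, E19, E21, E22 → −7.
Net charge = (+1) + (−7) = −6.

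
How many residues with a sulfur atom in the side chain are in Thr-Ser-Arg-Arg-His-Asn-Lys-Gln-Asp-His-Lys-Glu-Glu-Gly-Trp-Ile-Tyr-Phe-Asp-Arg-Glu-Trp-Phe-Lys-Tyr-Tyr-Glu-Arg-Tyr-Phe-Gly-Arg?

Only Cys (C) and Met (M) have a sulfur atom in the side chain.
None of the 32 residues belong to this group.

0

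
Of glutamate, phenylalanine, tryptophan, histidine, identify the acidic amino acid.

glutamate

Aspartate (D) and glutamate (E) have carboxylic-acid side chains and are the acidic amino acids.
Of the listed options, only glutamate belongs to this group.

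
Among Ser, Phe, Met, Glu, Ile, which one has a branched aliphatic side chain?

Ile

Valine (V), leucine (L), and isoleucine (I) are the branched-chain amino acids.
Of the listed options, only Ile belongs to this group.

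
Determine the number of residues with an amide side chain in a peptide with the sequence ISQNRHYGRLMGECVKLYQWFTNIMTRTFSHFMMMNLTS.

5

Asparagine (N) and glutamine (Q) have uncharged amide side chains.
Matching residues: Q3, N4, Q19, N23, N36.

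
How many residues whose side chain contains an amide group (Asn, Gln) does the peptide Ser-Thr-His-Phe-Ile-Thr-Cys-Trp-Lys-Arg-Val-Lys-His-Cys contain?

0

None of the 14 residues belong to this group.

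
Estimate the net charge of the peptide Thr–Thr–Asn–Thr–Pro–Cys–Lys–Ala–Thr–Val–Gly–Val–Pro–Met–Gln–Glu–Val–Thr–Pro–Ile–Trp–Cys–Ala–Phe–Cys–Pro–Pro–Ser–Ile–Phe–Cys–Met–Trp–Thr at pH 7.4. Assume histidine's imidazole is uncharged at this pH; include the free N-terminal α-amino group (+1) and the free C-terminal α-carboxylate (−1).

At pH ~7.4 the Lys and Arg side chains are protonated (+1), the Asp and Glu side chains are deprotonated (−1), and with His taken as neutral all other side chains carry no charge.
Positive (K, R): Lys7 → +1.
Negative (D, E): Glu16 → −1.
The N-terminus (+1) and C-terminus (−1) cancel.
Net charge = (+1) + (−1) = 0.

0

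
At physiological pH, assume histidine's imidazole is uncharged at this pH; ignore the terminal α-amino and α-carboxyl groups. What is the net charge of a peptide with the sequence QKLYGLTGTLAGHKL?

At pH ~7.4 the Lys and Arg side chains are protonated (+1), the Asp and Glu side chains are deprotonated (−1), and with His taken as neutral all other side chains carry no charge.
Positive (K, R): K2, K14 → +2.
Negative (D, E): none → −0.
Net charge = (+2) + (−0) = +2.

+2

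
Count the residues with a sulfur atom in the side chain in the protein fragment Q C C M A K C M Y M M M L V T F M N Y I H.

Only Cys (C) and Met (M) have a sulfur atom in the side chain.
Matching residues: C2, C3, M4, C7, M8, M10, M11, M12, M17.

9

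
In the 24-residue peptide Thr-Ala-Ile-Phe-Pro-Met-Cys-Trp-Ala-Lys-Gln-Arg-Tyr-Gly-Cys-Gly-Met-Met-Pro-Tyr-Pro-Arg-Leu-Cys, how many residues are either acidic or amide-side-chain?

Acidic: D, E. Amide-side-chain: N, Q.
Acidic residues here: none (0).
Amide-side-chain residues here: Gln11 (1).
The two groups share no amino acid, so total = 0 + 1 = 1.

1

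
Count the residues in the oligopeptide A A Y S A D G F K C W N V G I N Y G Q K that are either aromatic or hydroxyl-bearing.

5

Aromatic: F, W, Y. Hydroxyl-bearing: S, T, Y.
Aromatic residues here: Y3, F8, W11, Y17 (4).
Hydroxyl-bearing residues here: Y3, S4, Y17 (3).
Y is in both groups, so the 2 Y residues must not be double-counted.
Total = 4 + 3 − 2 = 5.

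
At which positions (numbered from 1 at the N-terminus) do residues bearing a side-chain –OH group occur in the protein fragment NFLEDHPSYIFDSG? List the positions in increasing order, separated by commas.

S, T, and Y are the three residues with a side-chain hydroxyl.
Matching residues: S8, Y9, S13.

8, 9, 13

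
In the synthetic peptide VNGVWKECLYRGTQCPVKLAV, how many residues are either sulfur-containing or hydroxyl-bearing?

Sulfur-containing: C, M. Hydroxyl-bearing: S, T, Y.
Sulfur-containing residues here: C8, C15 (2).
Hydroxyl-bearing residues here: Y10, T13 (2).
The two groups share no amino acid, so total = 2 + 2 = 4.

4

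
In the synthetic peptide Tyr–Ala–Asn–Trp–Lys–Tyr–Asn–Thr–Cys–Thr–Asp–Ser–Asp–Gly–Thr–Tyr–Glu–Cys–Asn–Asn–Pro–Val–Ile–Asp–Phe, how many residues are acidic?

4

The acidic residues are Asp (D) and Glu (E), whose side chains end in a carboxylate group.
Matching residues: Asp11, Asp13, Glu17, Asp24.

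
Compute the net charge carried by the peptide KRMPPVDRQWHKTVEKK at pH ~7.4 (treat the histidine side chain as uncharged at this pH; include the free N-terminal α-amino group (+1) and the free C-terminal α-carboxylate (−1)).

The side chains ionized at physiological pH are Lys/Arg (+1) and Asp/Glu (−1); with His treated as neutral, nothing else contributes.
Positive (K, R): K1, R2, R8, K12, K16, K17 → +6.
Negative (D, E): D7, E15 → −2.
The N-terminus (+1) and C-terminus (−1) cancel.
Net charge = (+6) + (−2) = +4.

+4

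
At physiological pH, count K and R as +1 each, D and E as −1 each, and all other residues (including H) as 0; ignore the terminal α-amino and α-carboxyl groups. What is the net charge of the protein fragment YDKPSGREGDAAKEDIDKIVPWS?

-2

Positive (K, R): K3, R7, K13, K18 → +4.
Negative (D, E): D2, E8, D10, E14, D15, D17 → −6.
Net charge = (+4) + (−6) = −2.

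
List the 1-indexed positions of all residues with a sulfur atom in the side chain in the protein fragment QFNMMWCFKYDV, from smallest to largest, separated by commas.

Cysteine (C, thiol) and methionine (M, thioether) are the two sulfur-containing amino acids.
Matching residues: M4, M5, C7.

4, 5, 7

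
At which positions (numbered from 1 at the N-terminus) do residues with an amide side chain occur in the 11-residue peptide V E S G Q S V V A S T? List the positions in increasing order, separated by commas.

Asparagine (N) and glutamine (Q) have uncharged amide side chains.
Matching residues: Q5.

5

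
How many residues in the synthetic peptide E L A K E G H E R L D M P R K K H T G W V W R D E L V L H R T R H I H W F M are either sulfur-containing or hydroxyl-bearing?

Sulfur-containing: C, M. Hydroxyl-bearing: S, T, Y.
Sulfur-containing residues here: M12, M38 (2).
Hydroxyl-bearing residues here: T18, T31 (2).
The two groups share no amino acid, so total = 2 + 2 = 4.

4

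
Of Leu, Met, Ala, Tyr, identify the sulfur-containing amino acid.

Met

Cysteine (C, thiol) and methionine (M, thioether) are the two sulfur-containing amino acids.
Of the listed options, only Met belongs to this group.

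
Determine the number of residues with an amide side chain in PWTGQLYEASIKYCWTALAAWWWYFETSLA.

1

The amide-side-chain residues are Asn (N) and Gln (Q).
Matching residues: Q5.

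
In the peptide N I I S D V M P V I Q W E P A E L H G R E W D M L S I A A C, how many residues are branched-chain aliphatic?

8

Valine (V), leucine (L), and isoleucine (I) are the branched-chain amino acids.
Matching residues: I2, I3, V6, V9, I10, L17, L25, I27.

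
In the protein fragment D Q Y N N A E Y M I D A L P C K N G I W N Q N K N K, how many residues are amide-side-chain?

8

The amide-side-chain residues are Asn (N) and Gln (Q).
Matching residues: Q2, N4, N5, N17, N21, Q22, N23, N25.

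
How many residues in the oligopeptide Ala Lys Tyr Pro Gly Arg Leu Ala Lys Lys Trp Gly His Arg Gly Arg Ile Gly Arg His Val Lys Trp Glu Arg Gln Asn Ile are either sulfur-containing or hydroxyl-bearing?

Sulfur-containing: C, M. Hydroxyl-bearing: S, T, Y.
Sulfur-containing residues here: none (0).
Hydroxyl-bearing residues here: Tyr3 (1).
The two groups share no amino acid, so total = 0 + 1 = 1.

1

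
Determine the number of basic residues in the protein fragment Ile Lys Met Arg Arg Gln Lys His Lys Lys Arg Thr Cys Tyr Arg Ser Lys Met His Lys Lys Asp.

13

The basic amino acids are Lys (K), Arg (R), and His (H).
Matching residues: Lys2, Arg4, Arg5, Lys7, His8, Lys9, Lys10, Arg11, Arg15, Lys17, His19, Lys20, Lys21.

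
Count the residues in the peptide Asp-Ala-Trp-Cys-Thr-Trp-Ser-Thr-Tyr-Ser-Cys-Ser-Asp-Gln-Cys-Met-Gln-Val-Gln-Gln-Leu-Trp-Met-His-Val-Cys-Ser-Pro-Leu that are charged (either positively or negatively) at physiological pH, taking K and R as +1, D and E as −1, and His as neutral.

Charged side chains at pH ~7.4: K, R (positive); D, E (negative).
Matching residues: Asp1, Asp13.

2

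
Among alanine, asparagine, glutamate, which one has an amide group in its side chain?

asparagine

The amide-side-chain residues are Asn (N) and Gln (Q).
Of the listed options, only asparagine belongs to this group.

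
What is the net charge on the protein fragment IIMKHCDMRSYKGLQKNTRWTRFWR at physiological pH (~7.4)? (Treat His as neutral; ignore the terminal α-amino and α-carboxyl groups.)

+6

The side chains ionized at physiological pH are Lys/Arg (+1) and Asp/Glu (−1); with His treated as neutral, nothing else contributes.
Positive (K, R): K4, R9, K12, K16, R19, R22, R25 → +7.
Negative (D, E): D7 → −1.
Net charge = (+7) + (−1) = +6.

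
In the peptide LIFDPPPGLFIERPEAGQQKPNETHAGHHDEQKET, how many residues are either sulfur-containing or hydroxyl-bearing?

Sulfur-containing: C, M. Hydroxyl-bearing: S, T, Y.
Sulfur-containing residues here: none (0).
Hydroxyl-bearing residues here: T24, T35 (2).
The two groups share no amino acid, so total = 0 + 2 = 2.

2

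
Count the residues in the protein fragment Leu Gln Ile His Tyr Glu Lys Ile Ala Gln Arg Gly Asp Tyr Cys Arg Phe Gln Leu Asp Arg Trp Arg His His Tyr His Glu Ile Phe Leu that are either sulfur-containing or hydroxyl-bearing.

Sulfur-containing: C, M. Hydroxyl-bearing: S, T, Y.
Sulfur-containing residues here: Cys15 (1).
Hydroxyl-bearing residues here: Tyr5, Tyr14, Tyr26 (3).
The two groups share no amino acid, so total = 1 + 3 = 4.

4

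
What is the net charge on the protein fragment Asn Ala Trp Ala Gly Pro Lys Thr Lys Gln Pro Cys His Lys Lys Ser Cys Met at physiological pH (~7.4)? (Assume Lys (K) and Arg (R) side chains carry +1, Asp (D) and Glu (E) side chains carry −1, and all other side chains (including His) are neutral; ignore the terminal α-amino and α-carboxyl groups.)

Positive (K, R): Lys7, Lys9, Lys14, Lys15 → +4.
Negative (D, E): none → −0.
Net charge = (+4) + (−0) = +4.

+4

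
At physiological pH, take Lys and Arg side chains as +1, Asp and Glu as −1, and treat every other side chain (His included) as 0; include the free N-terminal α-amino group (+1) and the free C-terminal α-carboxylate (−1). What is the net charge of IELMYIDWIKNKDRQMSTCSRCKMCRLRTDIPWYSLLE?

+2

Positive (K, R): K10, K12, R14, R21, K23, R26, R28 → +7.
Negative (D, E): E2, D7, D13, D30, E38 → −5.
The N-terminus (+1) and C-terminus (−1) cancel.
Net charge = (+7) + (−5) = +2.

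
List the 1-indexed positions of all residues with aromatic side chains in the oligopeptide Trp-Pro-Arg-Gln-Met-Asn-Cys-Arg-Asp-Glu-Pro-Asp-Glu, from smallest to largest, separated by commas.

1

F, W, and Y each carry an aromatic ring on the side chain.
Matching residues: Trp1.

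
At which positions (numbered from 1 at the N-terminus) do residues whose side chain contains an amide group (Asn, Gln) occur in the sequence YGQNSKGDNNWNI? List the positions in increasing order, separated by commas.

3, 4, 9, 10, 12

Matching residues: Q3, N4, N9, N10, N12.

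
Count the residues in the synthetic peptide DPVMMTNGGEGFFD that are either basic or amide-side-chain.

1

Basic: H, K, R. Amide-side-chain: N, Q.
Basic residues here: none (0).
Amide-side-chain residues here: N7 (1).
The two groups share no amino acid, so total = 0 + 1 = 1.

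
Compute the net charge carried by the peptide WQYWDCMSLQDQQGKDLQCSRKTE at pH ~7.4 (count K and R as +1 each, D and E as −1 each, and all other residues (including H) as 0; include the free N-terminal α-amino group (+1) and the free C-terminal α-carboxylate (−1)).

-1

Positive (K, R): K15, R21, K22 → +3.
Negative (D, E): D5, D11, D16, E24 → −4.
The N-terminus (+1) and C-terminus (−1) cancel.
Net charge = (+3) + (−4) = −1.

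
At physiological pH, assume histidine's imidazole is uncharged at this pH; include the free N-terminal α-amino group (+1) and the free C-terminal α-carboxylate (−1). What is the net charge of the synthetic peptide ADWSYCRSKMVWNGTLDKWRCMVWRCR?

At pH ~7.4 the Lys and Arg side chains are protonated (+1), the Asp and Glu side chains are deprotonated (−1), and with His taken as neutral all other side chains carry no charge.
Positive (K, R): R7, K9, K18, R20, R25, R27 → +6.
Negative (D, E): D2, D17 → −2.
The N-terminus (+1) and C-terminus (−1) cancel.
Net charge = (+6) + (−2) = +4.

+4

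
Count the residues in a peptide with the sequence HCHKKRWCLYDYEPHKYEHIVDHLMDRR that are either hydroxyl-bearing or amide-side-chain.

3

Hydroxyl-bearing: S, T, Y. Amide-side-chain: N, Q.
Hydroxyl-bearing residues here: Y10, Y12, Y17 (3).
Amide-side-chain residues here: none (0).
The two groups share no amino acid, so total = 3 + 0 = 3.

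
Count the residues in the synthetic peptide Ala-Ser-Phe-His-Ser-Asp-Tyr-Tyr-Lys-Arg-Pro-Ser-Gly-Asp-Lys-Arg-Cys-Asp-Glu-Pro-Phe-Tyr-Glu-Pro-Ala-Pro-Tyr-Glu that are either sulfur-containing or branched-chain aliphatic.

Sulfur-containing: C, M. Branched-chain aliphatic: I, L, V.
Sulfur-containing residues here: Cys17 (1).
Branched-chain aliphatic residues here: none (0).
The two groups share no amino acid, so total = 1 + 0 = 1.

1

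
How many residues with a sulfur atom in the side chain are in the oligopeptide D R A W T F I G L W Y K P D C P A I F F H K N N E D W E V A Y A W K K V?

1

Only Cys (C) and Met (M) have a sulfur atom in the side chain.
Matching residues: C15.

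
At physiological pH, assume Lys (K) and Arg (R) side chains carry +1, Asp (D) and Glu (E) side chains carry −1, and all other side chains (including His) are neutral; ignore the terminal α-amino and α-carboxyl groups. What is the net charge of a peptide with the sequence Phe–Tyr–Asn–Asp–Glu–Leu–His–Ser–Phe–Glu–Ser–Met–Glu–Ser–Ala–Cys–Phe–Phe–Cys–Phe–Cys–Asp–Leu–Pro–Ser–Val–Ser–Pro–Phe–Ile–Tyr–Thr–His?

Positive (K, R): none → +0.
Negative (D, E): Asp4, Glu5, Glu10, Glu13, Asp22 → −5.
Net charge = (+0) + (−5) = −5.

-5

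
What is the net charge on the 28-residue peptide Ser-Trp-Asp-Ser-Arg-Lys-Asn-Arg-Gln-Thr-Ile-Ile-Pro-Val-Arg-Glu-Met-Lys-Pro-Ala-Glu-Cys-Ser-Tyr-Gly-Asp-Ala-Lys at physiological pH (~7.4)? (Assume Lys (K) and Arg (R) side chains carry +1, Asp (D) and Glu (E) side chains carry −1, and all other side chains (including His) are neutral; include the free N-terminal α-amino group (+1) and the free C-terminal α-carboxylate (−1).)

Positive (K, R): Arg5, Lys6, Arg8, Arg15, Lys18, Lys28 → +6.
Negative (D, E): Asp3, Glu16, Glu21, Asp26 → −4.
The N-terminus (+1) and C-terminus (−1) cancel.
Net charge = (+6) + (−4) = +2.

+2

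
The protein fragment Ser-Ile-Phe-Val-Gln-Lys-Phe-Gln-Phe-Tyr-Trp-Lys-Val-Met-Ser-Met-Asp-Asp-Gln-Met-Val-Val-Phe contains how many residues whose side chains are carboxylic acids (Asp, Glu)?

Matching residues: Asp17, Asp18.

2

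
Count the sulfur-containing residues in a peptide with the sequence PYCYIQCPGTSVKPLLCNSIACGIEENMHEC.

6

The sulfur-bearing residues are cysteine (–SH) and methionine (–S–CH₃).
Matching residues: C3, C7, C17, C22, M28, C31.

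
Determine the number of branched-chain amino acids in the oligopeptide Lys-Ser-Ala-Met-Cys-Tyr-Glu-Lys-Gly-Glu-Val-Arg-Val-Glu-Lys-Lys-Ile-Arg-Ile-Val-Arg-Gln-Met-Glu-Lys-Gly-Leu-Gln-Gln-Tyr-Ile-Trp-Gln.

V, L, and I make up the branched-chain aliphatic group.
Matching residues: Val11, Val13, Ile17, Ile19, Val20, Leu27, Ile31.

7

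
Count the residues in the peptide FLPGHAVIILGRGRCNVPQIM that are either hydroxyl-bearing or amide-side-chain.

Hydroxyl-bearing: S, T, Y. Amide-side-chain: N, Q.
Hydroxyl-bearing residues here: none (0).
Amide-side-chain residues here: N16, Q19 (2).
The two groups share no amino acid, so total = 0 + 2 = 2.

2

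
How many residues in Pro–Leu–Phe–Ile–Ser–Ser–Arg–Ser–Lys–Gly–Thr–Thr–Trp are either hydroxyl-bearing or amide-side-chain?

Hydroxyl-bearing: S, T, Y. Amide-side-chain: N, Q.
Hydroxyl-bearing residues here: Ser5, Ser6, Ser8, Thr11, Thr12 (5).
Amide-side-chain residues here: none (0).
The two groups share no amino acid, so total = 5 + 0 = 5.

5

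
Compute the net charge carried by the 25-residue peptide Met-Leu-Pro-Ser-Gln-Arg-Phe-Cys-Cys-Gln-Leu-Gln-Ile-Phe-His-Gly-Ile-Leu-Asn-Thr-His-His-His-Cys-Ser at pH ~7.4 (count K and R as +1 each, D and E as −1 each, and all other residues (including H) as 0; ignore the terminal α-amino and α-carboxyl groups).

+1

Positive (K, R): Arg6 → +1.
Negative (D, E): none → −0.
Net charge = (+1) + (−0) = +1.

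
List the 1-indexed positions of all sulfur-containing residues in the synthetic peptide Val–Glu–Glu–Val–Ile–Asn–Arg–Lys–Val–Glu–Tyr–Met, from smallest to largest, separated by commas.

Only Cys (C) and Met (M) have a sulfur atom in the side chain.
Matching residues: Met12.

12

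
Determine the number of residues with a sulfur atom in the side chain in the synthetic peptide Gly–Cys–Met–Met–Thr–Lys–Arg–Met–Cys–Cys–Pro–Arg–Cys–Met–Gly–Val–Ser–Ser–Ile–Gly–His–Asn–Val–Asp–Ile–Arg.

8

The sulfur-bearing residues are cysteine (–SH) and methionine (–S–CH₃).
Matching residues: Cys2, Met3, Met4, Met8, Cys9, Cys10, Cys13, Met14.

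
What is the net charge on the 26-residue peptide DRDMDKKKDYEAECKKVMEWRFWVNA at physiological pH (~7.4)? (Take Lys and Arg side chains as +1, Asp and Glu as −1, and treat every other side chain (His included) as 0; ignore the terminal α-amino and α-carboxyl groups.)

Positive (K, R): R2, K6, K7, K8, K15, K16, R21 → +7.
Negative (D, E): D1, D3, D5, D9, E11, E13, E19 → −7.
Net charge = (+7) + (−7) = 0.

0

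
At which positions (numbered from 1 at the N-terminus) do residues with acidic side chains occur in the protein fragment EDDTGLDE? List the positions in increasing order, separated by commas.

1, 2, 3, 7, 8

The acidic residues are Asp (D) and Glu (E), whose side chains end in a carboxylate group.
Matching residues: E1, D2, D3, D7, E8.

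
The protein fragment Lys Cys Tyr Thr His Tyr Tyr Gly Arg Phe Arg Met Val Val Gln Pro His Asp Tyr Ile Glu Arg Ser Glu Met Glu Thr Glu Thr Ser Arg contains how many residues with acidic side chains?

Aspartate (D) and glutamate (E) have carboxylic-acid side chains and are the acidic amino acids.
Matching residues: Asp18, Glu21, Glu24, Glu26, Glu28.

5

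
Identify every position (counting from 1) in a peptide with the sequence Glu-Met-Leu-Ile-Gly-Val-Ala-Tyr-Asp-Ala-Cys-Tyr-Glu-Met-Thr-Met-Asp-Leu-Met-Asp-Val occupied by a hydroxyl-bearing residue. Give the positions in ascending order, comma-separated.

8, 12, 15

The –OH-bearing residues are Ser, Thr (aliphatic alcohols), and Tyr (phenol).
Matching residues: Tyr8, Tyr12, Thr15.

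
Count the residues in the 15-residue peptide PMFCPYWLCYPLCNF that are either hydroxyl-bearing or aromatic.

Hydroxyl-bearing: S, T, Y. Aromatic: F, W, Y.
Hydroxyl-bearing residues here: Y6, Y10 (2).
Aromatic residues here: F3, Y6, W7, Y10, F15 (5).
Y is in both groups, so the 2 Y residues must not be double-counted.
Total = 2 + 5 − 2 = 5.

5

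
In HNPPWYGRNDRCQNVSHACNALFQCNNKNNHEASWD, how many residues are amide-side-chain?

Asparagine (N) and glutamine (Q) have uncharged amide side chains.
Matching residues: N2, N9, Q13, N14, N20, Q24, N26, N27, N29, N30.

10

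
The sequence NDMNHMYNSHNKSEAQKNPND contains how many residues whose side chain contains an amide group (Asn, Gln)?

Matching residues: N1, N4, N8, N11, Q16, N18, N20.

7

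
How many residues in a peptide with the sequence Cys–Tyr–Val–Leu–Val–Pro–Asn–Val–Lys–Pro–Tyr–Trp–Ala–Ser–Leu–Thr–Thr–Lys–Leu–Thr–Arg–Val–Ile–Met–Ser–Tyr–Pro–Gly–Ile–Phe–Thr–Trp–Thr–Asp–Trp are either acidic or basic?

4

Acidic: D, E. Basic: H, K, R.
Acidic residues here: Asp34 (1).
Basic residues here: Lys9, Lys18, Arg21 (3).
The two groups share no amino acid, so total = 1 + 3 = 4.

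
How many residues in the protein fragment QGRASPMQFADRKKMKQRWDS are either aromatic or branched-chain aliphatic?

Aromatic: F, W, Y. Branched-chain aliphatic: I, L, V.
Aromatic residues here: F9, W19 (2).
Branched-chain aliphatic residues here: none (0).
The two groups share no amino acid, so total = 2 + 0 = 2.

2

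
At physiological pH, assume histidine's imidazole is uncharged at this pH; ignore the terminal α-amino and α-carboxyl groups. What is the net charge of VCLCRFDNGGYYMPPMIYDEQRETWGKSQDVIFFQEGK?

-2

At pH ~7.4 the Lys and Arg side chains are protonated (+1), the Asp and Glu side chains are deprotonated (−1), and with His taken as neutral all other side chains carry no charge.
Positive (K, R): R5, R22, K27, K38 → +4.
Negative (D, E): D7, D19, E20, E23, D30, E36 → −6.
Net charge = (+4) + (−6) = −2.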